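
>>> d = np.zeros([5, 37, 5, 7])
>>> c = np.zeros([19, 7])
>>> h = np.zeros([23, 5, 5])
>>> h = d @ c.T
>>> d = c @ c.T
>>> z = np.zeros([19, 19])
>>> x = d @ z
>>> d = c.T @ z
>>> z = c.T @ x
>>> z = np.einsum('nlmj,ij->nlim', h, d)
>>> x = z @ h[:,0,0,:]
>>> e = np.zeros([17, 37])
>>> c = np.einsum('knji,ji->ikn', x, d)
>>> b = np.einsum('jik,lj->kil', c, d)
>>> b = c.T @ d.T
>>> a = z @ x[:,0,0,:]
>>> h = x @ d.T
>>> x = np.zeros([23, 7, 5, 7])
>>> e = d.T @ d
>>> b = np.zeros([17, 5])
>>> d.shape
(7, 19)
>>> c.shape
(19, 5, 37)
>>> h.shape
(5, 37, 7, 7)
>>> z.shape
(5, 37, 7, 5)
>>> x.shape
(23, 7, 5, 7)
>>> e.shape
(19, 19)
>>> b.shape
(17, 5)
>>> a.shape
(5, 37, 7, 19)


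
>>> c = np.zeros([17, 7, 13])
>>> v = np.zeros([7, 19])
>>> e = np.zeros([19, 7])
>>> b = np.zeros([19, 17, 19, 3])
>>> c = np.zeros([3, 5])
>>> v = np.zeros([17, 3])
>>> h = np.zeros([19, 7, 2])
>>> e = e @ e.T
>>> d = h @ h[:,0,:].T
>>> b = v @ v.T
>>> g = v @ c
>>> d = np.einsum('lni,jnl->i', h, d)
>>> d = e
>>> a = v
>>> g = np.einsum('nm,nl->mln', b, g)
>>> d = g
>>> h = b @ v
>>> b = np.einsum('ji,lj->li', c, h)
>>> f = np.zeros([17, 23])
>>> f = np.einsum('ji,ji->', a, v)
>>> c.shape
(3, 5)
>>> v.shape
(17, 3)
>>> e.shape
(19, 19)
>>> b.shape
(17, 5)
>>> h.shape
(17, 3)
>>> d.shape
(17, 5, 17)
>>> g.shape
(17, 5, 17)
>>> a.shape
(17, 3)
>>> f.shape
()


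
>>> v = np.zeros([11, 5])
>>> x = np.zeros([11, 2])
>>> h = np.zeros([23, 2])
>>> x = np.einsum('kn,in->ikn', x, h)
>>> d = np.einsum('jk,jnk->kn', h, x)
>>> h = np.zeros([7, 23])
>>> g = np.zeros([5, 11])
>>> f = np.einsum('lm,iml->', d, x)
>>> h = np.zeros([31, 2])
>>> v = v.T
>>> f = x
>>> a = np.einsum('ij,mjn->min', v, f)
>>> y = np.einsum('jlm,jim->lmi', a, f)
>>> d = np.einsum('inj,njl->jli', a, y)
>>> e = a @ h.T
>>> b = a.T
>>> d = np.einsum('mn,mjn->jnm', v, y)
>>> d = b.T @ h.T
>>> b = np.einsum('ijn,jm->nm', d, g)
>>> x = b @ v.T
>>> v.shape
(5, 11)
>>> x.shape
(31, 5)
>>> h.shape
(31, 2)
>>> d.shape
(23, 5, 31)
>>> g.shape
(5, 11)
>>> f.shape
(23, 11, 2)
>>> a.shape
(23, 5, 2)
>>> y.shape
(5, 2, 11)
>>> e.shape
(23, 5, 31)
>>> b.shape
(31, 11)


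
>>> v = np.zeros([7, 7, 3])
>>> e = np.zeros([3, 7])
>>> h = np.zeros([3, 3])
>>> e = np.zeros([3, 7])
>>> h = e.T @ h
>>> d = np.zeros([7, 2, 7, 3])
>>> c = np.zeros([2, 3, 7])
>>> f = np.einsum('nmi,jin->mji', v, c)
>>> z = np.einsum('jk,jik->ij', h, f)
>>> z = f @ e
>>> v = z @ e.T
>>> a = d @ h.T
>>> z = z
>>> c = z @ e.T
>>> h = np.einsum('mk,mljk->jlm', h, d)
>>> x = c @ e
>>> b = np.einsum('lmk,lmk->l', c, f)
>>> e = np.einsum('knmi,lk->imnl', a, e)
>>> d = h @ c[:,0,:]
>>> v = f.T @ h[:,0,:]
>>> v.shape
(3, 2, 7)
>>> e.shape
(7, 7, 2, 3)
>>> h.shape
(7, 2, 7)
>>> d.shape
(7, 2, 3)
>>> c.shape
(7, 2, 3)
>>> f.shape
(7, 2, 3)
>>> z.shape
(7, 2, 7)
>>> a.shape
(7, 2, 7, 7)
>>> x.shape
(7, 2, 7)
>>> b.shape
(7,)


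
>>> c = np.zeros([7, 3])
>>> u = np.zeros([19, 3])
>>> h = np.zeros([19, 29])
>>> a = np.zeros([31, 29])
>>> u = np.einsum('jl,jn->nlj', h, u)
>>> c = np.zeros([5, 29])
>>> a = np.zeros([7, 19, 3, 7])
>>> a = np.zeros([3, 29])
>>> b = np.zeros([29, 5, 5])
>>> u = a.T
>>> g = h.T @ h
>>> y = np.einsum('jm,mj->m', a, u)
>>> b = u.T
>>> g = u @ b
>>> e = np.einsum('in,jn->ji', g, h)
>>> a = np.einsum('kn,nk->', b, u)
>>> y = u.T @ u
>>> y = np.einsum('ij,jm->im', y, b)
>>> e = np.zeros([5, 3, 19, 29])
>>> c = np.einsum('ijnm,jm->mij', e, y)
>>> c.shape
(29, 5, 3)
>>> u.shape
(29, 3)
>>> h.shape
(19, 29)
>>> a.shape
()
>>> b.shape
(3, 29)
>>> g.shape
(29, 29)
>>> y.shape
(3, 29)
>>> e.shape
(5, 3, 19, 29)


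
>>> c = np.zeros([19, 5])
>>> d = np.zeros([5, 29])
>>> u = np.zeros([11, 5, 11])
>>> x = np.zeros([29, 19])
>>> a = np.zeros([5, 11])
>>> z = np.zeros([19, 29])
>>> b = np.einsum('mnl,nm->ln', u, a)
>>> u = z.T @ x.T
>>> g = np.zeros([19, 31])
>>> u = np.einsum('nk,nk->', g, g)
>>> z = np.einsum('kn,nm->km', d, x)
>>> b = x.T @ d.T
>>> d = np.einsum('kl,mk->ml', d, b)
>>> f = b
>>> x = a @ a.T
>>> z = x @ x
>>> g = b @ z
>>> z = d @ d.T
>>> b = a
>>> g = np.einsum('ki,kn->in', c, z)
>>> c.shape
(19, 5)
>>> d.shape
(19, 29)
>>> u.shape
()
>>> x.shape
(5, 5)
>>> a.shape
(5, 11)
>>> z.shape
(19, 19)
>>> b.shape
(5, 11)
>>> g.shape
(5, 19)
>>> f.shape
(19, 5)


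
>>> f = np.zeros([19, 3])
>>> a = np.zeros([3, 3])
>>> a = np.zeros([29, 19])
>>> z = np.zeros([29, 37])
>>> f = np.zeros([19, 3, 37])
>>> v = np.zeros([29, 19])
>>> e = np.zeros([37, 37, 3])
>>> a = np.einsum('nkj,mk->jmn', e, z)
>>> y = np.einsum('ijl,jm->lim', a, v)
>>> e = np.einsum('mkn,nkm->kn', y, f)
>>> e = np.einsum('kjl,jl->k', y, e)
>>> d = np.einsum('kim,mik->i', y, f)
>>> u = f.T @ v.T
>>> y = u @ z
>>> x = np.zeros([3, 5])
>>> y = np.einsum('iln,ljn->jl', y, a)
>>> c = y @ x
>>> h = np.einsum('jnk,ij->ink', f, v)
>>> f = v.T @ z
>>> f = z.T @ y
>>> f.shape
(37, 3)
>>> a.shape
(3, 29, 37)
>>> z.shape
(29, 37)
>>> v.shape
(29, 19)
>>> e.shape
(37,)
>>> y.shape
(29, 3)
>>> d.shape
(3,)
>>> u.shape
(37, 3, 29)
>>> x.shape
(3, 5)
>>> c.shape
(29, 5)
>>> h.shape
(29, 3, 37)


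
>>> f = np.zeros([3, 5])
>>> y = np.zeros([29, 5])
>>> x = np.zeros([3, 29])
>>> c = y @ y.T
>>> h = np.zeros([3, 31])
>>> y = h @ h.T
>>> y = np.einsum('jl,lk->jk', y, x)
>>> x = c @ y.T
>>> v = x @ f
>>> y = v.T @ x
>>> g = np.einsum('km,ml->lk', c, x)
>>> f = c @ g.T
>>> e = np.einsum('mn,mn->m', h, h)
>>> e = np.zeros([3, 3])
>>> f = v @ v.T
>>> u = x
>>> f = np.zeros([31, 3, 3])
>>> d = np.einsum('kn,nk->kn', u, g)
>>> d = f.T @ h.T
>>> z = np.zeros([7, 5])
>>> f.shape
(31, 3, 3)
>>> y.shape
(5, 3)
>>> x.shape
(29, 3)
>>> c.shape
(29, 29)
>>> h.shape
(3, 31)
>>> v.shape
(29, 5)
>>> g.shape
(3, 29)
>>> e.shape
(3, 3)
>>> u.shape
(29, 3)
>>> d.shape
(3, 3, 3)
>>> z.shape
(7, 5)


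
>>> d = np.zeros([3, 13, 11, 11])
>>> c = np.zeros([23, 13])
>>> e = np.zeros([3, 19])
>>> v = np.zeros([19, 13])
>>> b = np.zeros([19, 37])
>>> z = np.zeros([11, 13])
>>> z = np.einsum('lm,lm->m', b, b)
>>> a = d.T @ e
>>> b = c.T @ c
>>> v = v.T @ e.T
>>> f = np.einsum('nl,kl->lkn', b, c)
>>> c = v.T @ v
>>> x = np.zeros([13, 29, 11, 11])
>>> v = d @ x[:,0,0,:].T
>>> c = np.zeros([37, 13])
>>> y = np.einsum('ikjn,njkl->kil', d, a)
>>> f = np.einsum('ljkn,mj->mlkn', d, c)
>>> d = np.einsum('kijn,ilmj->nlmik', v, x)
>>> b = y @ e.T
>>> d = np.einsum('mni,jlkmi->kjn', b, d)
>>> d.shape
(11, 13, 3)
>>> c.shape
(37, 13)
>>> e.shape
(3, 19)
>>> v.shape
(3, 13, 11, 13)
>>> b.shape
(13, 3, 3)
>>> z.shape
(37,)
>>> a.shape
(11, 11, 13, 19)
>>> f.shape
(37, 3, 11, 11)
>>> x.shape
(13, 29, 11, 11)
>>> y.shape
(13, 3, 19)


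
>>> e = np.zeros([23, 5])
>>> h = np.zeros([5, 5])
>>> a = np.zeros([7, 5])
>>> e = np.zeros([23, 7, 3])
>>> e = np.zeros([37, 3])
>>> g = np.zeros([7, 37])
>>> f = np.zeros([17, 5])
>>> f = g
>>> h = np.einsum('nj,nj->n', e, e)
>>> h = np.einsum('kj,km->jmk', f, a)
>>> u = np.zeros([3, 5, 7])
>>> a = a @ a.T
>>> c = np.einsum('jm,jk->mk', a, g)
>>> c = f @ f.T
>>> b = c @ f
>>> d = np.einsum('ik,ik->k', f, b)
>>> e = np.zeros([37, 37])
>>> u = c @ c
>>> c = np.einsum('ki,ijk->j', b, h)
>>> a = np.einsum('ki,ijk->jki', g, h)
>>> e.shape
(37, 37)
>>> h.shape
(37, 5, 7)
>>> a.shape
(5, 7, 37)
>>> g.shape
(7, 37)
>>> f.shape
(7, 37)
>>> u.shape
(7, 7)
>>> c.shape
(5,)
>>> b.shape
(7, 37)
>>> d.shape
(37,)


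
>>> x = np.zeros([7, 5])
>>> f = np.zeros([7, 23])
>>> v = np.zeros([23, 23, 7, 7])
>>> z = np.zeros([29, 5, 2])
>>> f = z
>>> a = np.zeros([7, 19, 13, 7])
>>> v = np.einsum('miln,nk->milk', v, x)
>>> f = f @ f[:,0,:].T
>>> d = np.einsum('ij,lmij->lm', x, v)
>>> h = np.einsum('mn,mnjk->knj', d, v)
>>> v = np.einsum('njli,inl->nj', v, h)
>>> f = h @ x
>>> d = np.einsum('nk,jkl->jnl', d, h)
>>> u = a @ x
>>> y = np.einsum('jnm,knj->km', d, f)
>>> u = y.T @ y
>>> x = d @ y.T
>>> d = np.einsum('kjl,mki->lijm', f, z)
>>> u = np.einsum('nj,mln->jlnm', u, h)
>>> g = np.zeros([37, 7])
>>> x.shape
(5, 23, 5)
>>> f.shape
(5, 23, 5)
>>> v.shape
(23, 23)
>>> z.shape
(29, 5, 2)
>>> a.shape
(7, 19, 13, 7)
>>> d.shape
(5, 2, 23, 29)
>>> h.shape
(5, 23, 7)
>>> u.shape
(7, 23, 7, 5)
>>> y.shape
(5, 7)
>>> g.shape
(37, 7)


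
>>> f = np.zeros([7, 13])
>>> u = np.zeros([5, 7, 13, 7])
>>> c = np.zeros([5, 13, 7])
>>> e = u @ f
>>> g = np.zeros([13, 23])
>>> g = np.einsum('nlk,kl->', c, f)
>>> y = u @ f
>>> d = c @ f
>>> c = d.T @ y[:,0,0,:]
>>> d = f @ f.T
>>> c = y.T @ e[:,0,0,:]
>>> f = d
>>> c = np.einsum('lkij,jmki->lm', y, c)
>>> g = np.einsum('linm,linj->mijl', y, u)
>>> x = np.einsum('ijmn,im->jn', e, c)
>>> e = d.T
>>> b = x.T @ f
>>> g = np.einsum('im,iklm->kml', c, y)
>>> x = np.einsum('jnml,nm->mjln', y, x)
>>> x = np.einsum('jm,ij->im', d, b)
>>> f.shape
(7, 7)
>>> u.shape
(5, 7, 13, 7)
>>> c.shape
(5, 13)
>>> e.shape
(7, 7)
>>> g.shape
(7, 13, 13)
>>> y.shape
(5, 7, 13, 13)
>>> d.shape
(7, 7)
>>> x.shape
(13, 7)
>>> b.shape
(13, 7)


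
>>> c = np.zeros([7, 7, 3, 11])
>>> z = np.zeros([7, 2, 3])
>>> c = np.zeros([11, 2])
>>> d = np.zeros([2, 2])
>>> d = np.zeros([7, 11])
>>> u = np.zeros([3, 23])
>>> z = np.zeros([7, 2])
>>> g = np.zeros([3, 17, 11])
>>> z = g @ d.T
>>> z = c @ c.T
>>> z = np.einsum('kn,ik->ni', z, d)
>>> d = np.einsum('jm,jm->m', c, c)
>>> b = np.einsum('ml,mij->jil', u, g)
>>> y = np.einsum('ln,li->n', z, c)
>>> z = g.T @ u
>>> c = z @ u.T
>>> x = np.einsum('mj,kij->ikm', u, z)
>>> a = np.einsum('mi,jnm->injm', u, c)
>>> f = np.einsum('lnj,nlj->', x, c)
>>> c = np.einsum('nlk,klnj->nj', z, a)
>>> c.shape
(11, 3)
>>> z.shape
(11, 17, 23)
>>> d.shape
(2,)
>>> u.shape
(3, 23)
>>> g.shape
(3, 17, 11)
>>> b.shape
(11, 17, 23)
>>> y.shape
(7,)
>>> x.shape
(17, 11, 3)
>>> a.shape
(23, 17, 11, 3)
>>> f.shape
()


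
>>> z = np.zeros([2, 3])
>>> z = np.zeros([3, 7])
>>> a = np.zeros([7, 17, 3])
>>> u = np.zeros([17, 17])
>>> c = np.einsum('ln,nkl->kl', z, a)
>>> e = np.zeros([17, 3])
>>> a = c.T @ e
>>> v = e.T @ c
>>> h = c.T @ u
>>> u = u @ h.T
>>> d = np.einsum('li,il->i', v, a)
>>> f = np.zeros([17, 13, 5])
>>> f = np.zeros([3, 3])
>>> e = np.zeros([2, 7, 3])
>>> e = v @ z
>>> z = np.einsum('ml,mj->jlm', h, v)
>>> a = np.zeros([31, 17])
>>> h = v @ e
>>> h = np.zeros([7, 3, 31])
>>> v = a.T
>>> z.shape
(3, 17, 3)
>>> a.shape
(31, 17)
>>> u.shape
(17, 3)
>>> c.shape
(17, 3)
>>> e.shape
(3, 7)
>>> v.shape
(17, 31)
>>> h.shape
(7, 3, 31)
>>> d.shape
(3,)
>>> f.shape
(3, 3)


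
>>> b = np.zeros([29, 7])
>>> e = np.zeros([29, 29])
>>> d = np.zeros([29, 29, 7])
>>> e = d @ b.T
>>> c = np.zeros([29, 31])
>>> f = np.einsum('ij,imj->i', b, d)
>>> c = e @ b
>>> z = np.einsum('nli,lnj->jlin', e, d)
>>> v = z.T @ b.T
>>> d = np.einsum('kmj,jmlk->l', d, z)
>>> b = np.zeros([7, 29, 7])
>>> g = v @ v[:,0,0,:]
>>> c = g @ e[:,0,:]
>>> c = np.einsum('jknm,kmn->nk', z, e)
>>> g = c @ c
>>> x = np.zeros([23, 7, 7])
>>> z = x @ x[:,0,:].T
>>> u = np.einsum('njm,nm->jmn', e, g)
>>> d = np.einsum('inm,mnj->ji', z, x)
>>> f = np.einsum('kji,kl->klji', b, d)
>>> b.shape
(7, 29, 7)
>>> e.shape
(29, 29, 29)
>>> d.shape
(7, 23)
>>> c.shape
(29, 29)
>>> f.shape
(7, 23, 29, 7)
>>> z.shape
(23, 7, 23)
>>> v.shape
(29, 29, 29, 29)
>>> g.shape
(29, 29)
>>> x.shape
(23, 7, 7)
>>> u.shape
(29, 29, 29)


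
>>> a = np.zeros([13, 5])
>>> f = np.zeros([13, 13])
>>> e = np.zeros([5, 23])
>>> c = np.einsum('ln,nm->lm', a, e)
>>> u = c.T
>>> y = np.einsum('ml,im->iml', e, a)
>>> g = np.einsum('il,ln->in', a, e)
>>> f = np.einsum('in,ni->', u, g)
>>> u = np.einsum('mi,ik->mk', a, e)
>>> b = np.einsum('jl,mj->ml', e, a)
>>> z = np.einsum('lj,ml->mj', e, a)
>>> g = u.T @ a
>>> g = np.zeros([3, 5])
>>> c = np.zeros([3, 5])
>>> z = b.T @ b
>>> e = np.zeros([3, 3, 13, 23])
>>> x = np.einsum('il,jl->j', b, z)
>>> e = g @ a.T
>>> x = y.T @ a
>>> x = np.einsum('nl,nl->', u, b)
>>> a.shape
(13, 5)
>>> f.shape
()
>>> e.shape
(3, 13)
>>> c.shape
(3, 5)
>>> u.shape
(13, 23)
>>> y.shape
(13, 5, 23)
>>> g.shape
(3, 5)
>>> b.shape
(13, 23)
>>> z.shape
(23, 23)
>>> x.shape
()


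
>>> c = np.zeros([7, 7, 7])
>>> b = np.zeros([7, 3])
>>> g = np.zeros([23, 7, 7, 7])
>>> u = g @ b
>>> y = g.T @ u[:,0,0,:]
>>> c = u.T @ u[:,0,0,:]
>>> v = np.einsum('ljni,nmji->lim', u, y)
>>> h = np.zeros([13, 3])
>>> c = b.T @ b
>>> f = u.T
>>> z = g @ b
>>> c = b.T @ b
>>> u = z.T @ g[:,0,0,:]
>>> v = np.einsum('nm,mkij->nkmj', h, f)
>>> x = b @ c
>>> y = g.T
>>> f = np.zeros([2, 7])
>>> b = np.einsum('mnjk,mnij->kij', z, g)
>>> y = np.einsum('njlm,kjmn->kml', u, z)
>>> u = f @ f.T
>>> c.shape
(3, 3)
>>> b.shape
(3, 7, 7)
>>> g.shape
(23, 7, 7, 7)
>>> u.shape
(2, 2)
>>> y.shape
(23, 7, 7)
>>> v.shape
(13, 7, 3, 23)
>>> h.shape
(13, 3)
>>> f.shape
(2, 7)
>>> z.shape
(23, 7, 7, 3)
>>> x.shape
(7, 3)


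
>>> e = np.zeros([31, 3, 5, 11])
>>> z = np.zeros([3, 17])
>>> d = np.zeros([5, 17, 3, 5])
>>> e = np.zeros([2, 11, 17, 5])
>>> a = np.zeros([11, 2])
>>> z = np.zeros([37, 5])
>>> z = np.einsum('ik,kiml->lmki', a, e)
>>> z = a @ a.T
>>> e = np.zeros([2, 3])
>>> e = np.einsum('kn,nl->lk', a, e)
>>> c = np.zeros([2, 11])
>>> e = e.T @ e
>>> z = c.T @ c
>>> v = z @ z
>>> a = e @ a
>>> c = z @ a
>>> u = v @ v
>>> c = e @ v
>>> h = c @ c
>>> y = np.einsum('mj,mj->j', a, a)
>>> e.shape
(11, 11)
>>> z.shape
(11, 11)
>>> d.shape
(5, 17, 3, 5)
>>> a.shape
(11, 2)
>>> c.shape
(11, 11)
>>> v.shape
(11, 11)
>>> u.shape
(11, 11)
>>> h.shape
(11, 11)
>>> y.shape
(2,)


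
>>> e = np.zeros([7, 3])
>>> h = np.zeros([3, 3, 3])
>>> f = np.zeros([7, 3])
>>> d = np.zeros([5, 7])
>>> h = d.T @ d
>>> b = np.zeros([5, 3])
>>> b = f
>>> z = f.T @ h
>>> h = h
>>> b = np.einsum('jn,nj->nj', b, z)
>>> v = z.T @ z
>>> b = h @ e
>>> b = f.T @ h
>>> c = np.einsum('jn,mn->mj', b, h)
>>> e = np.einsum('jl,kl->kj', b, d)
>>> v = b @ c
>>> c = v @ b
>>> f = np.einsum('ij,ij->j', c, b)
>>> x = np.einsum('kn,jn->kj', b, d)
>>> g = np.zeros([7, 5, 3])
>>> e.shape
(5, 3)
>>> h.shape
(7, 7)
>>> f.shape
(7,)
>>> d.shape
(5, 7)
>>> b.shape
(3, 7)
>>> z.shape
(3, 7)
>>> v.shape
(3, 3)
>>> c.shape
(3, 7)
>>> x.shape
(3, 5)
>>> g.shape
(7, 5, 3)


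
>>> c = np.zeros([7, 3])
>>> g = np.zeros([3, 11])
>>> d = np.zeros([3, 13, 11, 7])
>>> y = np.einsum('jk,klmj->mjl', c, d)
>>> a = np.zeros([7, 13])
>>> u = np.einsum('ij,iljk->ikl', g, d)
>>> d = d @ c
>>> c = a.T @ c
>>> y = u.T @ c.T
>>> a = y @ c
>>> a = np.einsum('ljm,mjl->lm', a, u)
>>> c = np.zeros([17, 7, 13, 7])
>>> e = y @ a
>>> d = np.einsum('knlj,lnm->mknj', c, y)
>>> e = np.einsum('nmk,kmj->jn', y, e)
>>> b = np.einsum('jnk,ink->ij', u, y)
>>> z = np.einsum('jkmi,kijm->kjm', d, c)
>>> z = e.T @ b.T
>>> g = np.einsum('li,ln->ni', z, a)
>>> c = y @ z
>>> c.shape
(13, 7, 13)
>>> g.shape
(3, 13)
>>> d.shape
(13, 17, 7, 7)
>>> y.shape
(13, 7, 13)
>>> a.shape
(13, 3)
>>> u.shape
(3, 7, 13)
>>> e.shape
(3, 13)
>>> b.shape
(13, 3)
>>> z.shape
(13, 13)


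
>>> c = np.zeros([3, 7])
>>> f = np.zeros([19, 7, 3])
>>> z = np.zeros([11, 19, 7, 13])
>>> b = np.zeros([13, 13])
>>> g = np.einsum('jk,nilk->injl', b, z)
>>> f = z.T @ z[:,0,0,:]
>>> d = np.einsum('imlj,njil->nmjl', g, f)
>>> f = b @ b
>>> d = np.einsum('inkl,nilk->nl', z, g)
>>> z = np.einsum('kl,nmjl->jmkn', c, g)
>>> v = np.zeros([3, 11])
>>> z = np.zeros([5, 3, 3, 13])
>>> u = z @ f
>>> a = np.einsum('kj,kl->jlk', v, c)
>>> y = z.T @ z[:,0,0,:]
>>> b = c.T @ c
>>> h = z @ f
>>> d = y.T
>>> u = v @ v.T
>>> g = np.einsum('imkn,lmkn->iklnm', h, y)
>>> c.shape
(3, 7)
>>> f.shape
(13, 13)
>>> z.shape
(5, 3, 3, 13)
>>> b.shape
(7, 7)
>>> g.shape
(5, 3, 13, 13, 3)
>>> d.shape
(13, 3, 3, 13)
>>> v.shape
(3, 11)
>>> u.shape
(3, 3)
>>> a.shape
(11, 7, 3)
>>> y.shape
(13, 3, 3, 13)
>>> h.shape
(5, 3, 3, 13)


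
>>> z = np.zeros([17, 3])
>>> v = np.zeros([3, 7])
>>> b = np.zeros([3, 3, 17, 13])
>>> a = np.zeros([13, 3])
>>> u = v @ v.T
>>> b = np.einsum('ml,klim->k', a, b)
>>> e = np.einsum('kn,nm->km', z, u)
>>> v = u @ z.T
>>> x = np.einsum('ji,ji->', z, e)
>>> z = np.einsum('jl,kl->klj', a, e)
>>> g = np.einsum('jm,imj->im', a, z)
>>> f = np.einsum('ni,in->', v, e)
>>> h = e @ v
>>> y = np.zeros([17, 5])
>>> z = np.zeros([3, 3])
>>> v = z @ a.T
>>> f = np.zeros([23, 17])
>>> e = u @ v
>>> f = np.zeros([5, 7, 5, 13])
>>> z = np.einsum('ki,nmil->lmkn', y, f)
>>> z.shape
(13, 7, 17, 5)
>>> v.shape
(3, 13)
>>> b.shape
(3,)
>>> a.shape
(13, 3)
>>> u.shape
(3, 3)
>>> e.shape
(3, 13)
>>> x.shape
()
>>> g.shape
(17, 3)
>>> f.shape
(5, 7, 5, 13)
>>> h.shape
(17, 17)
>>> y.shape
(17, 5)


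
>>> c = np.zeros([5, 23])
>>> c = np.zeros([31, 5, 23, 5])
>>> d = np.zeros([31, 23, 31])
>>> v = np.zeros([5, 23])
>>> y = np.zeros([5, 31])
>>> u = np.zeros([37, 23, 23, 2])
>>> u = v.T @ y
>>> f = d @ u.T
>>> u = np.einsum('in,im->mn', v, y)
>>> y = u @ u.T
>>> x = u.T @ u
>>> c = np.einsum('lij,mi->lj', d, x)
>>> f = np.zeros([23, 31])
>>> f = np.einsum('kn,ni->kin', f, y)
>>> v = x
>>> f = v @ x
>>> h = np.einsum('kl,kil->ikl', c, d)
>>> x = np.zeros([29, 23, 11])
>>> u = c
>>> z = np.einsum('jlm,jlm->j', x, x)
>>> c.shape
(31, 31)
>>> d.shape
(31, 23, 31)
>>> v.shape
(23, 23)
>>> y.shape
(31, 31)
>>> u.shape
(31, 31)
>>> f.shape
(23, 23)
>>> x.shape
(29, 23, 11)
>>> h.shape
(23, 31, 31)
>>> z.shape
(29,)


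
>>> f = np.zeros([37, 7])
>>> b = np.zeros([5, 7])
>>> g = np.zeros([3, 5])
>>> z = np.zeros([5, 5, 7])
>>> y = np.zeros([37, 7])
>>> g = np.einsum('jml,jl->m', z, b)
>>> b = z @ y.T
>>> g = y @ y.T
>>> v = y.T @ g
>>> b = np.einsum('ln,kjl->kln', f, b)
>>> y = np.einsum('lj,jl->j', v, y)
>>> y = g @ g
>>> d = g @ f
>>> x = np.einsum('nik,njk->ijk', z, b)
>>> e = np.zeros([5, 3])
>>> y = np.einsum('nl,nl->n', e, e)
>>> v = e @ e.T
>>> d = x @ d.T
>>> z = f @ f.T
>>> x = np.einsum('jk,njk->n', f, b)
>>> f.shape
(37, 7)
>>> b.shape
(5, 37, 7)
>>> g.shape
(37, 37)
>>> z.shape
(37, 37)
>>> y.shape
(5,)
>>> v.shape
(5, 5)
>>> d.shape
(5, 37, 37)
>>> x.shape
(5,)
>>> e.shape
(5, 3)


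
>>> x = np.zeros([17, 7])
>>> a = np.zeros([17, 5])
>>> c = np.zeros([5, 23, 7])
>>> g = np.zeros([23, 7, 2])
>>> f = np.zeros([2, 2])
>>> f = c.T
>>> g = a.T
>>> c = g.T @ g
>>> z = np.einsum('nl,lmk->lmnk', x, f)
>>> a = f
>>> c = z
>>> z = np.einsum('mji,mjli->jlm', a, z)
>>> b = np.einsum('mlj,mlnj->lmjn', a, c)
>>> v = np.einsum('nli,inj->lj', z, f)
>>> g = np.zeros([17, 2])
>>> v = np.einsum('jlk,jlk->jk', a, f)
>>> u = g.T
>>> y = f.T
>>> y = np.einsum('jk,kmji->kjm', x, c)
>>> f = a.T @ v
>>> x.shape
(17, 7)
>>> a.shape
(7, 23, 5)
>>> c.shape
(7, 23, 17, 5)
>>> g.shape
(17, 2)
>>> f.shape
(5, 23, 5)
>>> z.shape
(23, 17, 7)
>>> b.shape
(23, 7, 5, 17)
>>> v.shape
(7, 5)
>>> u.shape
(2, 17)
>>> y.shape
(7, 17, 23)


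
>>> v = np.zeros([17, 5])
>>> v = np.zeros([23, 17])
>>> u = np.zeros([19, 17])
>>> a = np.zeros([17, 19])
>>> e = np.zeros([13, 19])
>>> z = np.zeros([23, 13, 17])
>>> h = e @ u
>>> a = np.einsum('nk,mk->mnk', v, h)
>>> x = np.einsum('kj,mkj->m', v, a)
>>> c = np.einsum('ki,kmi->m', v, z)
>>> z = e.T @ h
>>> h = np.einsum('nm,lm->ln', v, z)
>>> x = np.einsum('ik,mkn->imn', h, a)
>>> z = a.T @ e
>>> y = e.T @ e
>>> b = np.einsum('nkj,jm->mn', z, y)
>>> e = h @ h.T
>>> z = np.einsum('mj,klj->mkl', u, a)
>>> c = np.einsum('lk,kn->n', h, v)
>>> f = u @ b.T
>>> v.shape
(23, 17)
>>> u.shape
(19, 17)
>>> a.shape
(13, 23, 17)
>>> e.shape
(19, 19)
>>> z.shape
(19, 13, 23)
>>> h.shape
(19, 23)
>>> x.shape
(19, 13, 17)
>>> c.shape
(17,)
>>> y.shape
(19, 19)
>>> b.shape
(19, 17)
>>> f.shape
(19, 19)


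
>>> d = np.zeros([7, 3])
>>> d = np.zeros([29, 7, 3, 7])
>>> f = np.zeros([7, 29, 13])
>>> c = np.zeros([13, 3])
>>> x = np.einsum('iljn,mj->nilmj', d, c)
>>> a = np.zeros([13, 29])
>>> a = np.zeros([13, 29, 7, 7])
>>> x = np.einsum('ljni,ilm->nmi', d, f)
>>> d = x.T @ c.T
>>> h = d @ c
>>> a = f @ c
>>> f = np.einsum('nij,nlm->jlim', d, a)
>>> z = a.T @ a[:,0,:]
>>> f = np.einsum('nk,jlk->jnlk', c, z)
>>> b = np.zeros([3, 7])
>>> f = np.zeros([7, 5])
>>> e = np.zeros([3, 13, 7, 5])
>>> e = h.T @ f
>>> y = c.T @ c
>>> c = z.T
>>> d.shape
(7, 13, 13)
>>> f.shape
(7, 5)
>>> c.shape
(3, 29, 3)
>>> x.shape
(3, 13, 7)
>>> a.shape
(7, 29, 3)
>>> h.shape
(7, 13, 3)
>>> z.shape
(3, 29, 3)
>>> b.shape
(3, 7)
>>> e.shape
(3, 13, 5)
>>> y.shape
(3, 3)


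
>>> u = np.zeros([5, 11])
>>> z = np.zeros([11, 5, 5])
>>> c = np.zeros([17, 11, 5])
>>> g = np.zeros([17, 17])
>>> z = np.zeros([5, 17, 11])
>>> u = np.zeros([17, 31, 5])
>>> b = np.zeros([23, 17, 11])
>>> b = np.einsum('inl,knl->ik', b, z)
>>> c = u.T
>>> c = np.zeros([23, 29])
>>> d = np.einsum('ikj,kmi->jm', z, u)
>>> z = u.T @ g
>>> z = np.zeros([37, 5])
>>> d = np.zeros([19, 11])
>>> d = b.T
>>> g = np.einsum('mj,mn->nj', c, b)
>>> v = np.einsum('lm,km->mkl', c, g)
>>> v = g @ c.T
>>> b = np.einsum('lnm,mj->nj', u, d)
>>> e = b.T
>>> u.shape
(17, 31, 5)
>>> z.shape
(37, 5)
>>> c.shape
(23, 29)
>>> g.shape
(5, 29)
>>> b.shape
(31, 23)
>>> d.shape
(5, 23)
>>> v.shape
(5, 23)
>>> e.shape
(23, 31)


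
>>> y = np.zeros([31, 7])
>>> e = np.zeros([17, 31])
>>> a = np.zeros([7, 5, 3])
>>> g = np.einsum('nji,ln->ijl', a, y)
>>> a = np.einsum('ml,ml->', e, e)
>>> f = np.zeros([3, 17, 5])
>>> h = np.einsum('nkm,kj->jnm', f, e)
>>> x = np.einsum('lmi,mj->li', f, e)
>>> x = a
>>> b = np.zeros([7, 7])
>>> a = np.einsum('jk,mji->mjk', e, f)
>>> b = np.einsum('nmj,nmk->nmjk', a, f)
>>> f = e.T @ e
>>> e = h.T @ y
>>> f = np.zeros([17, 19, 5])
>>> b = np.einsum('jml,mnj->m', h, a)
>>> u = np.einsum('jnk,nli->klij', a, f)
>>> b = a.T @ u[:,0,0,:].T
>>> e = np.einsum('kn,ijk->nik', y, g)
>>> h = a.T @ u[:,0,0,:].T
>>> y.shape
(31, 7)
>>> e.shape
(7, 3, 31)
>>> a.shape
(3, 17, 31)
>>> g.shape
(3, 5, 31)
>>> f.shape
(17, 19, 5)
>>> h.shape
(31, 17, 31)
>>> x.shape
()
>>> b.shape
(31, 17, 31)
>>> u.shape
(31, 19, 5, 3)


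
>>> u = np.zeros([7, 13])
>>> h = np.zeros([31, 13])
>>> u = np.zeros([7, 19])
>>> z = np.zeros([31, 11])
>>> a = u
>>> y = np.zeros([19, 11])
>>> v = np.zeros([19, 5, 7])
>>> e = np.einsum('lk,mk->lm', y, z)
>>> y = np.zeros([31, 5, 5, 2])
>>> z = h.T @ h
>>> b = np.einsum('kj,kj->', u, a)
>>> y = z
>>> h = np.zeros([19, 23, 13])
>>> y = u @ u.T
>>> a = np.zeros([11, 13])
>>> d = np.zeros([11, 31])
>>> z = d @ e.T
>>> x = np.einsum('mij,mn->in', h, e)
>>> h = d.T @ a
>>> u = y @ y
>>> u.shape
(7, 7)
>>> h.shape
(31, 13)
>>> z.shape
(11, 19)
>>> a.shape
(11, 13)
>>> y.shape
(7, 7)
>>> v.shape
(19, 5, 7)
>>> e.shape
(19, 31)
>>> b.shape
()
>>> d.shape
(11, 31)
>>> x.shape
(23, 31)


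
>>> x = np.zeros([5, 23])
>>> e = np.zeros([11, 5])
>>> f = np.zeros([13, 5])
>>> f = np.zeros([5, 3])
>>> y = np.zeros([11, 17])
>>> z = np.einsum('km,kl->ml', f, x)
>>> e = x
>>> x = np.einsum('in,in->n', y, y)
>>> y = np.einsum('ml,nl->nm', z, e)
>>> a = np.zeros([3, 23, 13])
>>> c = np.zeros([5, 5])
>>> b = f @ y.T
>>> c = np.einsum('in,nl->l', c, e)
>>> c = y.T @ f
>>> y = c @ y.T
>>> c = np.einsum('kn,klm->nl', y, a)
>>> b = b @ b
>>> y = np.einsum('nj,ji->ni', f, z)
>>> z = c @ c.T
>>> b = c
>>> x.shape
(17,)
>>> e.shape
(5, 23)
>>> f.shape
(5, 3)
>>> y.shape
(5, 23)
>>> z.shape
(5, 5)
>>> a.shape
(3, 23, 13)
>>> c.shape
(5, 23)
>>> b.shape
(5, 23)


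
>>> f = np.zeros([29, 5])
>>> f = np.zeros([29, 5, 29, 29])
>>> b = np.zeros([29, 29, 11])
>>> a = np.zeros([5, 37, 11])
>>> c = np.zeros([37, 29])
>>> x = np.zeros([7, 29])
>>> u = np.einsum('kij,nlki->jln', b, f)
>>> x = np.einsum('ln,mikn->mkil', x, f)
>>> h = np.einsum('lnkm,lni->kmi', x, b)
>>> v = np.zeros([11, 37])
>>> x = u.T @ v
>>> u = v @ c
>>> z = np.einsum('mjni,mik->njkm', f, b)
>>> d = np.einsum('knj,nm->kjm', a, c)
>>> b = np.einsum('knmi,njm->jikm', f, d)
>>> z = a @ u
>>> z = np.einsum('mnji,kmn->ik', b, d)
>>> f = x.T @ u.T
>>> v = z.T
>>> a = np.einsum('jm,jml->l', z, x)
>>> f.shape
(37, 5, 11)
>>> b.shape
(11, 29, 29, 29)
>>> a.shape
(37,)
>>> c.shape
(37, 29)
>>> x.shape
(29, 5, 37)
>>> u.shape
(11, 29)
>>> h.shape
(5, 7, 11)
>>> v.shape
(5, 29)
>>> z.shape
(29, 5)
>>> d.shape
(5, 11, 29)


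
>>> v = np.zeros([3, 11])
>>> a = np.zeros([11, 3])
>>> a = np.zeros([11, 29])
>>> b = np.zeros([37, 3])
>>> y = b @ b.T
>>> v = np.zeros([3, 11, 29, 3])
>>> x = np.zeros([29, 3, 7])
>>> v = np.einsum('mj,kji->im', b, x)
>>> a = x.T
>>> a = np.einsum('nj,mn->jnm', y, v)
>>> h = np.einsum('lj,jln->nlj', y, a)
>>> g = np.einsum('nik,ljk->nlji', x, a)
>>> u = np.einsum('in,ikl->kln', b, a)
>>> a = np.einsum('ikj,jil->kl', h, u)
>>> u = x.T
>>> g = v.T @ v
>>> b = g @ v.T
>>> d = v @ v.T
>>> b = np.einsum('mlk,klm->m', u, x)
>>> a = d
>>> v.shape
(7, 37)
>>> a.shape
(7, 7)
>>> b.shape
(7,)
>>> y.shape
(37, 37)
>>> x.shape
(29, 3, 7)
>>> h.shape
(7, 37, 37)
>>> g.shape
(37, 37)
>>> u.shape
(7, 3, 29)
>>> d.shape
(7, 7)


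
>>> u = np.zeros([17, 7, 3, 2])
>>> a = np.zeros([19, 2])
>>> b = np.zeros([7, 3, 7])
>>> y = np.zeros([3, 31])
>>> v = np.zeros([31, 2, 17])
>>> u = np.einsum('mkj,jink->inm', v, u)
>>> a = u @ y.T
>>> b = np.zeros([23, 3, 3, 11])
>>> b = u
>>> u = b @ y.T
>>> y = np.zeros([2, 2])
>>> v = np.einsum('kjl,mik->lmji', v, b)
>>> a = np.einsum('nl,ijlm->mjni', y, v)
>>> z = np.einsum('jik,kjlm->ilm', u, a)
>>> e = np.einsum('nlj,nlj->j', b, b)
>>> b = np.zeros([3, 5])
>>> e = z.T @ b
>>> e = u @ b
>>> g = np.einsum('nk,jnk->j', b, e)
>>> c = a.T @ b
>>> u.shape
(7, 3, 3)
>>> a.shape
(3, 7, 2, 17)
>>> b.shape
(3, 5)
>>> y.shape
(2, 2)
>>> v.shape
(17, 7, 2, 3)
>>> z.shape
(3, 2, 17)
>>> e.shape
(7, 3, 5)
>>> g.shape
(7,)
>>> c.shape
(17, 2, 7, 5)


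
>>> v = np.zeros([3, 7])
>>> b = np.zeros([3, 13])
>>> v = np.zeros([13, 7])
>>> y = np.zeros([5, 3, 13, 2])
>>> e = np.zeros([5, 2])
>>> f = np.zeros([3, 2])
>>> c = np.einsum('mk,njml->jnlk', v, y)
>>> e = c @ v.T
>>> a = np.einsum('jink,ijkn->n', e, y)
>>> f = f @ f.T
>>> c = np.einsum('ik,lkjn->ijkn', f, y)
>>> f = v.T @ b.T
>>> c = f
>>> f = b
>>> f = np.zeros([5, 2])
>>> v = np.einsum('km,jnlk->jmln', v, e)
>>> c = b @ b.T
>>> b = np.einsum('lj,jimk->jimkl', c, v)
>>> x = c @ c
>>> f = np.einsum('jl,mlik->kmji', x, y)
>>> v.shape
(3, 7, 2, 5)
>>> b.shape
(3, 7, 2, 5, 3)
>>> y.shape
(5, 3, 13, 2)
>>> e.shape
(3, 5, 2, 13)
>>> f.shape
(2, 5, 3, 13)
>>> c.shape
(3, 3)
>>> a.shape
(2,)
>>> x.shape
(3, 3)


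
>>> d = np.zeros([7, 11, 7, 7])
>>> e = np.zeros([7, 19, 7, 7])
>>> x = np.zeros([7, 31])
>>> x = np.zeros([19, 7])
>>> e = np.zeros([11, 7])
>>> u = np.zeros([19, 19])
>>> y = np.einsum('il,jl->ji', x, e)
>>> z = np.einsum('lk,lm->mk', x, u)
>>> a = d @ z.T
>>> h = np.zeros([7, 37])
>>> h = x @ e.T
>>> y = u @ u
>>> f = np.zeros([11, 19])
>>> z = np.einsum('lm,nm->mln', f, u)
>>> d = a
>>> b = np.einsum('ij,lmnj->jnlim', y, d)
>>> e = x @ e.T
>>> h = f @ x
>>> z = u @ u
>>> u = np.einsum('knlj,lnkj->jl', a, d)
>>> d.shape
(7, 11, 7, 19)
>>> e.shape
(19, 11)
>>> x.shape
(19, 7)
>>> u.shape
(19, 7)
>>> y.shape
(19, 19)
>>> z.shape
(19, 19)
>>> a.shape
(7, 11, 7, 19)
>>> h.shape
(11, 7)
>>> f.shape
(11, 19)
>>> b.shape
(19, 7, 7, 19, 11)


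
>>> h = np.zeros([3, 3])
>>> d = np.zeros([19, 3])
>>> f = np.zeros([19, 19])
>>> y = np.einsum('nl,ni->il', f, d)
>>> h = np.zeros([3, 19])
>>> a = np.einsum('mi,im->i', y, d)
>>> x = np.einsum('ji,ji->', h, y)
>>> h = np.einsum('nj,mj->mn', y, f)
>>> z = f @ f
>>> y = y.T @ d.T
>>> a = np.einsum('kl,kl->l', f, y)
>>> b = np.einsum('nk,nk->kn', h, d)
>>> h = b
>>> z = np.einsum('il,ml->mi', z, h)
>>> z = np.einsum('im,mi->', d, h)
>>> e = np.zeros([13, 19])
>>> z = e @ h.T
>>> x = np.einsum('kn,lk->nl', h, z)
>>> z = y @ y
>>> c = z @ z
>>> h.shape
(3, 19)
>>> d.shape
(19, 3)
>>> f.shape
(19, 19)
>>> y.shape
(19, 19)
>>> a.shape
(19,)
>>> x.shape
(19, 13)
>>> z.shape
(19, 19)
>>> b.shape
(3, 19)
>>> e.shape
(13, 19)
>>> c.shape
(19, 19)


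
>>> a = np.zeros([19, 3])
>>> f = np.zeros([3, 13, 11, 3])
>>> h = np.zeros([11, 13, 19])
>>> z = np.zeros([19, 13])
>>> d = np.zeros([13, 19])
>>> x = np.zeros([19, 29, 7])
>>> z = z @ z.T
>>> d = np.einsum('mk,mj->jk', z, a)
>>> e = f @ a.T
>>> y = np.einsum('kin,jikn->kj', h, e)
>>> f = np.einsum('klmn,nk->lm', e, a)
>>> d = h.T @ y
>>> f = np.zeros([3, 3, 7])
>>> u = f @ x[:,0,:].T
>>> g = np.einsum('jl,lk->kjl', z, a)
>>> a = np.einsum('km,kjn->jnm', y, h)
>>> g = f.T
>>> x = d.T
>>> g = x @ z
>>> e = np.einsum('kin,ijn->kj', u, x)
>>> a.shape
(13, 19, 3)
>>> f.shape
(3, 3, 7)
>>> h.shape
(11, 13, 19)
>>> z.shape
(19, 19)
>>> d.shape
(19, 13, 3)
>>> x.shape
(3, 13, 19)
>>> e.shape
(3, 13)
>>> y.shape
(11, 3)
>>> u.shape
(3, 3, 19)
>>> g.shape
(3, 13, 19)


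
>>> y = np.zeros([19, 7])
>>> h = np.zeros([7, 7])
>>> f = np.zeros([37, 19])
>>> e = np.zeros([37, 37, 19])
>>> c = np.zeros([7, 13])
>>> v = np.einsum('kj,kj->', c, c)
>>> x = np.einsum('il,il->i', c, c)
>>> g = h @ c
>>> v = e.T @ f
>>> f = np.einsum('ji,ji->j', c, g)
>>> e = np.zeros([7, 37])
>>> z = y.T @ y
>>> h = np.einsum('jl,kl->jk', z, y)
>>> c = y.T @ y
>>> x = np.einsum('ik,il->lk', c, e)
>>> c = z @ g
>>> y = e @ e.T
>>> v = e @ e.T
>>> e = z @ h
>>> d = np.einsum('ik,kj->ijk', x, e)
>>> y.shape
(7, 7)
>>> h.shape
(7, 19)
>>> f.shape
(7,)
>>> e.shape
(7, 19)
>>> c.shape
(7, 13)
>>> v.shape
(7, 7)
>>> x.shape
(37, 7)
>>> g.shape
(7, 13)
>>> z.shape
(7, 7)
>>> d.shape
(37, 19, 7)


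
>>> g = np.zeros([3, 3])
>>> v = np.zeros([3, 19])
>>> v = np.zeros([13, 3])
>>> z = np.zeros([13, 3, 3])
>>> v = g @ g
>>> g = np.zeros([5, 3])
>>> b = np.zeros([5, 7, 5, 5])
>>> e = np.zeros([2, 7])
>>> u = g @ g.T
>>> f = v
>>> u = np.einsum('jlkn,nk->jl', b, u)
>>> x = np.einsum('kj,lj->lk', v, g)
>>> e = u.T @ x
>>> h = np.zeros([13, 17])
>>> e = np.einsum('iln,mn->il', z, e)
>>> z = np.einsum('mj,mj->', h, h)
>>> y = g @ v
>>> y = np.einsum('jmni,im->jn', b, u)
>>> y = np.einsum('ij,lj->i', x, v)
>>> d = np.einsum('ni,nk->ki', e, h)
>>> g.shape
(5, 3)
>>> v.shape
(3, 3)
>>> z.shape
()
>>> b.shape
(5, 7, 5, 5)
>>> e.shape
(13, 3)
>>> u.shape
(5, 7)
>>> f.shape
(3, 3)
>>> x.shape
(5, 3)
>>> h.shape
(13, 17)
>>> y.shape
(5,)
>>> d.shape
(17, 3)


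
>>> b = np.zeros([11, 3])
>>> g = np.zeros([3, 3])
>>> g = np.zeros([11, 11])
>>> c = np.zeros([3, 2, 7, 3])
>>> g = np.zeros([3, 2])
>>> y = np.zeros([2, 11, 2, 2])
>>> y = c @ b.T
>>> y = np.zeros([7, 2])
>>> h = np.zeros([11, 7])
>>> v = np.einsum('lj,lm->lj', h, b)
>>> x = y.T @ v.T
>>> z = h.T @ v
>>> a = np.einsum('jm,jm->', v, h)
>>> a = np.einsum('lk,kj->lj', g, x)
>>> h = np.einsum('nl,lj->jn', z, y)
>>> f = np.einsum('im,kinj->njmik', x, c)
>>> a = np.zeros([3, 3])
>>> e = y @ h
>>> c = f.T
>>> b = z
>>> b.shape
(7, 7)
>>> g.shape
(3, 2)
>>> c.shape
(3, 2, 11, 3, 7)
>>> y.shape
(7, 2)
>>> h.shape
(2, 7)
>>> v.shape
(11, 7)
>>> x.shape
(2, 11)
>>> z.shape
(7, 7)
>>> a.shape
(3, 3)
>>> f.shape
(7, 3, 11, 2, 3)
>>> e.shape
(7, 7)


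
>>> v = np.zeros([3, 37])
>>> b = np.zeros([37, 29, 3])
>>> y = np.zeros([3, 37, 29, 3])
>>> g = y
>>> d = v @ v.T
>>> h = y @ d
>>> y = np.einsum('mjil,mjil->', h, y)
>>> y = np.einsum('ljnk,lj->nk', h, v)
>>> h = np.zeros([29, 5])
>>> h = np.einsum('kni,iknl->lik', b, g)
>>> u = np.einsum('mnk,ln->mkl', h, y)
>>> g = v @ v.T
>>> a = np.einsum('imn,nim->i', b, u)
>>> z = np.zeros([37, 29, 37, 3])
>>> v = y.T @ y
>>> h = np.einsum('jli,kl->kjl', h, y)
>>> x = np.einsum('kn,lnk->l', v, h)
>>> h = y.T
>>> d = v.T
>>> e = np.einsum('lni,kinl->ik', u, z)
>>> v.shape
(3, 3)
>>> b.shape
(37, 29, 3)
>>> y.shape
(29, 3)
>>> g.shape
(3, 3)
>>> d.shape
(3, 3)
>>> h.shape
(3, 29)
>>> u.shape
(3, 37, 29)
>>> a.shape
(37,)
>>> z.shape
(37, 29, 37, 3)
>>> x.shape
(29,)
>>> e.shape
(29, 37)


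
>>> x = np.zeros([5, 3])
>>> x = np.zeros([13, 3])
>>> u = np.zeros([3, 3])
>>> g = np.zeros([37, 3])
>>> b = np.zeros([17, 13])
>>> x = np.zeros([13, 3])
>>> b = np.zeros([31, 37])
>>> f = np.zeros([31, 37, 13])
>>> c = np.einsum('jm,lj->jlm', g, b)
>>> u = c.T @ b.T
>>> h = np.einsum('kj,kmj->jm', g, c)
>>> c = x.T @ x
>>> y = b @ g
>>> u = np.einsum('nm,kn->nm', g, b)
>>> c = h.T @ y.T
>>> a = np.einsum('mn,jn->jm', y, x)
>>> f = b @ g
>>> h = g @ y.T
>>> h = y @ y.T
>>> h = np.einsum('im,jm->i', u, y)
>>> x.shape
(13, 3)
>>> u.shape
(37, 3)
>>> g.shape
(37, 3)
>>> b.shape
(31, 37)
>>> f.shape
(31, 3)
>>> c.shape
(31, 31)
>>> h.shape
(37,)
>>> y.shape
(31, 3)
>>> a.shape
(13, 31)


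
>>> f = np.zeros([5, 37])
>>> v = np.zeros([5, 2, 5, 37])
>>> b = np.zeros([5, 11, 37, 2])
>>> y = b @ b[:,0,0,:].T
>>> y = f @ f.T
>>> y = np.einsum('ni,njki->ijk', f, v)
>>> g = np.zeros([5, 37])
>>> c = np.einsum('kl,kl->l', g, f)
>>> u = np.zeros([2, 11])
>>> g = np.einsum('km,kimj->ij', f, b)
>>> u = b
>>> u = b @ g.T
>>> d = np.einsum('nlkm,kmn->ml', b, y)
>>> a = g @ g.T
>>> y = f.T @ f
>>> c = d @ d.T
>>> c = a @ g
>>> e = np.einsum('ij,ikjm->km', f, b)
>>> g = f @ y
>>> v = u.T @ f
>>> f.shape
(5, 37)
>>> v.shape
(11, 37, 11, 37)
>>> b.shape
(5, 11, 37, 2)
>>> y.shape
(37, 37)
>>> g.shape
(5, 37)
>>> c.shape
(11, 2)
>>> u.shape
(5, 11, 37, 11)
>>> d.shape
(2, 11)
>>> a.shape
(11, 11)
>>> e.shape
(11, 2)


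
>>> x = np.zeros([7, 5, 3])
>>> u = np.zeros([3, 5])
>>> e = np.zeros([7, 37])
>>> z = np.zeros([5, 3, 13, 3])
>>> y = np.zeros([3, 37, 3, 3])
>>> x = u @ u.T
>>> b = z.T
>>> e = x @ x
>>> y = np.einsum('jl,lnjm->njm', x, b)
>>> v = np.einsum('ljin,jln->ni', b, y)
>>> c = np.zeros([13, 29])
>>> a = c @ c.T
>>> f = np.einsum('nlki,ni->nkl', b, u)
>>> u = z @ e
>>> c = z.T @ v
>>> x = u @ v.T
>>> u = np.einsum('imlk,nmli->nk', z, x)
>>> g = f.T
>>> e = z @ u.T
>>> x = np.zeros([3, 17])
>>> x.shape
(3, 17)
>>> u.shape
(5, 3)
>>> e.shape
(5, 3, 13, 5)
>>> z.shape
(5, 3, 13, 3)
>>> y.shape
(13, 3, 5)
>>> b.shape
(3, 13, 3, 5)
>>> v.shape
(5, 3)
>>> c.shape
(3, 13, 3, 3)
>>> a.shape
(13, 13)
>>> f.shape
(3, 3, 13)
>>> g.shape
(13, 3, 3)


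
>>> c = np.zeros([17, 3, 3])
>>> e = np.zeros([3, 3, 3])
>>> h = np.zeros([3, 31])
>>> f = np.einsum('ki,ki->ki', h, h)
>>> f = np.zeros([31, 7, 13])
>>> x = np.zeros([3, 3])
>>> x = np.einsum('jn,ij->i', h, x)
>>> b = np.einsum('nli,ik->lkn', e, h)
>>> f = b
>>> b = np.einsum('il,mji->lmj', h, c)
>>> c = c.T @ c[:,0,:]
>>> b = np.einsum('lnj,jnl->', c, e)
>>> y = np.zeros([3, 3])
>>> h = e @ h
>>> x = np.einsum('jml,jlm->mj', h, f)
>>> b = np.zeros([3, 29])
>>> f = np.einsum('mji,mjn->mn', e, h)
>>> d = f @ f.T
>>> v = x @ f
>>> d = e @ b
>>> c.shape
(3, 3, 3)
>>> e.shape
(3, 3, 3)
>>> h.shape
(3, 3, 31)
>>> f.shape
(3, 31)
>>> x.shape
(3, 3)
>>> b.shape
(3, 29)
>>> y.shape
(3, 3)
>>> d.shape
(3, 3, 29)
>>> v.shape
(3, 31)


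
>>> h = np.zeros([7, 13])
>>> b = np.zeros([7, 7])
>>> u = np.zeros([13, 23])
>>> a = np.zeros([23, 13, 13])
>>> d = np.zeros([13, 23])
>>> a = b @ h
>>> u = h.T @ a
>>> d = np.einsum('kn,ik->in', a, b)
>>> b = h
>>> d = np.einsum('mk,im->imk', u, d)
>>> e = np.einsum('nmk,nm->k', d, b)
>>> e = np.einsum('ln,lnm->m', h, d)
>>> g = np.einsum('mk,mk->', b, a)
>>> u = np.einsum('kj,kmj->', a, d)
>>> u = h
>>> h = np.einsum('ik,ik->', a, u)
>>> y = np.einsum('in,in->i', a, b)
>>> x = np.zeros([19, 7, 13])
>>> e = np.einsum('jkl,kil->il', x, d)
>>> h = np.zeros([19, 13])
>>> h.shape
(19, 13)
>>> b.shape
(7, 13)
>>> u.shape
(7, 13)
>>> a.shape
(7, 13)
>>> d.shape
(7, 13, 13)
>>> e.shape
(13, 13)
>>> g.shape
()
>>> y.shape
(7,)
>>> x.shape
(19, 7, 13)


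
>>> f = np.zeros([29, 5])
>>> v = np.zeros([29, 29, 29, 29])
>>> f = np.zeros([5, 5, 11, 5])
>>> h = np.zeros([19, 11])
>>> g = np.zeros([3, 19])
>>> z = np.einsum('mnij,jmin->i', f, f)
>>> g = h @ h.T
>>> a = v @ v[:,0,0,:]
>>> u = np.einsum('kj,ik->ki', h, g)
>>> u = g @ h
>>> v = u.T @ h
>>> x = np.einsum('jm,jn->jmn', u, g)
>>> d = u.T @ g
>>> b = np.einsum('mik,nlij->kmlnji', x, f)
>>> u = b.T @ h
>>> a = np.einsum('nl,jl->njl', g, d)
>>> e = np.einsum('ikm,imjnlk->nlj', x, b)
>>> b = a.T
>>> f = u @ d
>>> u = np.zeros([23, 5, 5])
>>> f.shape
(11, 5, 5, 5, 19, 19)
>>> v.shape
(11, 11)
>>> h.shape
(19, 11)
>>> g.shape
(19, 19)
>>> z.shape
(11,)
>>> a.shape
(19, 11, 19)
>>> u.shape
(23, 5, 5)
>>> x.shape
(19, 11, 19)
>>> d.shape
(11, 19)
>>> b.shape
(19, 11, 19)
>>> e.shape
(5, 5, 5)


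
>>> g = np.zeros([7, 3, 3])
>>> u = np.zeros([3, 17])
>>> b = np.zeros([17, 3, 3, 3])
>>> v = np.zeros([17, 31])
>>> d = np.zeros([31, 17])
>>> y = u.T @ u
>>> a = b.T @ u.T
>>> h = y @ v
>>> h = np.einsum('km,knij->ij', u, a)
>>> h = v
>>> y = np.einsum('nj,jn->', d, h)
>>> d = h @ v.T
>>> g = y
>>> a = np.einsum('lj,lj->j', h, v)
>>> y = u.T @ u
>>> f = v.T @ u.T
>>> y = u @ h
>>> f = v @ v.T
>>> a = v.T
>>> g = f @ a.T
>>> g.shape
(17, 31)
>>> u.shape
(3, 17)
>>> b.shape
(17, 3, 3, 3)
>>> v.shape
(17, 31)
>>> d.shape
(17, 17)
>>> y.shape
(3, 31)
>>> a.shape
(31, 17)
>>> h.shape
(17, 31)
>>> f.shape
(17, 17)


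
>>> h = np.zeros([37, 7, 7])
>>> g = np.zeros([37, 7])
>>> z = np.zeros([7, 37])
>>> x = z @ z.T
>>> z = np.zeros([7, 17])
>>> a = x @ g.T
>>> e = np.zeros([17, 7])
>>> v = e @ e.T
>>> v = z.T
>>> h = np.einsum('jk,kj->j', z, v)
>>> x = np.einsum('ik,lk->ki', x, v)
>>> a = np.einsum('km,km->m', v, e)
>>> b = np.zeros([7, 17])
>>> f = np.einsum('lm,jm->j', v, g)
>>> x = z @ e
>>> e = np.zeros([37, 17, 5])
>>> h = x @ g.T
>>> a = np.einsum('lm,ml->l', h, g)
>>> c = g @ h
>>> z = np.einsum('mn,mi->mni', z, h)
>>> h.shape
(7, 37)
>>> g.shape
(37, 7)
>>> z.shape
(7, 17, 37)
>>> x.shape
(7, 7)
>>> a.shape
(7,)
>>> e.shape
(37, 17, 5)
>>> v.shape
(17, 7)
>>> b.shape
(7, 17)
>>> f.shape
(37,)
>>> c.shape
(37, 37)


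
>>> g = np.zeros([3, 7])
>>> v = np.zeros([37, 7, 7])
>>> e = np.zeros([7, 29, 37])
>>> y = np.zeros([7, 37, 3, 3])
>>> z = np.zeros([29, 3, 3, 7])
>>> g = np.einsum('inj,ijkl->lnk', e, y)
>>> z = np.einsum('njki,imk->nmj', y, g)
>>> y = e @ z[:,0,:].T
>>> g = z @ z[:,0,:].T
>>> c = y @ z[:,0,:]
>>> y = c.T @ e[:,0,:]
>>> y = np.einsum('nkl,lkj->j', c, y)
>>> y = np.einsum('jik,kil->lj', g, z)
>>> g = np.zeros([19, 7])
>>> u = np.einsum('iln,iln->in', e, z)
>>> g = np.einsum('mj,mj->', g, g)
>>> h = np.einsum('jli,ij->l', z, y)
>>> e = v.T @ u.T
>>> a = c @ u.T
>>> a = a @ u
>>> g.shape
()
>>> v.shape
(37, 7, 7)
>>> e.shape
(7, 7, 7)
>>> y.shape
(37, 7)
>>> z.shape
(7, 29, 37)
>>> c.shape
(7, 29, 37)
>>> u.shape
(7, 37)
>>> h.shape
(29,)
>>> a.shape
(7, 29, 37)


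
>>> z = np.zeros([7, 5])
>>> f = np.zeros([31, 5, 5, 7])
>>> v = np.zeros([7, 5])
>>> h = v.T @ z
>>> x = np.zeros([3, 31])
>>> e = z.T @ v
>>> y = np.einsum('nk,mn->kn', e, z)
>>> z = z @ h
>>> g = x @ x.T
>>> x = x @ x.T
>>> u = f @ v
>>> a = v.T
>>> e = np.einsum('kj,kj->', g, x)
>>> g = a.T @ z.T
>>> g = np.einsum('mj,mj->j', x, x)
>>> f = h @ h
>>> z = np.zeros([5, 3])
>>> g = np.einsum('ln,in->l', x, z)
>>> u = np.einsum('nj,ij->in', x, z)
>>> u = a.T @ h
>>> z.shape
(5, 3)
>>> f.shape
(5, 5)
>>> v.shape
(7, 5)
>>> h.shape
(5, 5)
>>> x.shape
(3, 3)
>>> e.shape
()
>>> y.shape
(5, 5)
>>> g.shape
(3,)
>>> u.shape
(7, 5)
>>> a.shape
(5, 7)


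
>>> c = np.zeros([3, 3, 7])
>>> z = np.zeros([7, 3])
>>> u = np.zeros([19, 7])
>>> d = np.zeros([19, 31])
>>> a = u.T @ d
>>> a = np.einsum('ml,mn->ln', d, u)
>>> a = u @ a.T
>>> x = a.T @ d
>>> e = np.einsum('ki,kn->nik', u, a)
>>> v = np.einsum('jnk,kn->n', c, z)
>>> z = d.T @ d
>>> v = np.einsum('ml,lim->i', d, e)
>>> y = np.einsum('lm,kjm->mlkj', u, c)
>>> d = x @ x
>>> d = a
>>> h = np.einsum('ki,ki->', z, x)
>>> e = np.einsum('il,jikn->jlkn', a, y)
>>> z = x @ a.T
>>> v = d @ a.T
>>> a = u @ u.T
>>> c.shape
(3, 3, 7)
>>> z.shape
(31, 19)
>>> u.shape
(19, 7)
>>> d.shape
(19, 31)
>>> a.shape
(19, 19)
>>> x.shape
(31, 31)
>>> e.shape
(7, 31, 3, 3)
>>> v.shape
(19, 19)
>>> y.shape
(7, 19, 3, 3)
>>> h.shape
()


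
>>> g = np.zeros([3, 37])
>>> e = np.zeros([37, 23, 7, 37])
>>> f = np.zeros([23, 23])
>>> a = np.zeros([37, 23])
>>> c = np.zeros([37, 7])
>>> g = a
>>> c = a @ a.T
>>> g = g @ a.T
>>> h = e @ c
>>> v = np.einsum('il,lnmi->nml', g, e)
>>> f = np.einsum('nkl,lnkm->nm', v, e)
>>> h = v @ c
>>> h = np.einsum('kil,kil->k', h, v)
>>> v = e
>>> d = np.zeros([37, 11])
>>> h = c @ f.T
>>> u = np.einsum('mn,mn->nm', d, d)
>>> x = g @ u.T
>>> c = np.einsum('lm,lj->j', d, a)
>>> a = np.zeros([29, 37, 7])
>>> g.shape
(37, 37)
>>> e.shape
(37, 23, 7, 37)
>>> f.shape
(23, 37)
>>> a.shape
(29, 37, 7)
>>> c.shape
(23,)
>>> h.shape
(37, 23)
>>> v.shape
(37, 23, 7, 37)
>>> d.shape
(37, 11)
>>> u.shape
(11, 37)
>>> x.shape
(37, 11)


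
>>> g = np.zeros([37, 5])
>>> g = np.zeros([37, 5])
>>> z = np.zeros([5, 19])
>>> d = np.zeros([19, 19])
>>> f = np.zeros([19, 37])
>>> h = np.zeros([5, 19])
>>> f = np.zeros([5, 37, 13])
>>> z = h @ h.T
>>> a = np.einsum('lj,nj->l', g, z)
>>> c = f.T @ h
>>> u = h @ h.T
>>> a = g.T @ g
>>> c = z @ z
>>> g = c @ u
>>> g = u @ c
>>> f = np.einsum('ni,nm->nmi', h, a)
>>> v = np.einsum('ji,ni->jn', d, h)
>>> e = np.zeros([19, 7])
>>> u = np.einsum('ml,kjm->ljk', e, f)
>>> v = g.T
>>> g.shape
(5, 5)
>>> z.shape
(5, 5)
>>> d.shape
(19, 19)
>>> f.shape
(5, 5, 19)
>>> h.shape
(5, 19)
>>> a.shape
(5, 5)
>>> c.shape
(5, 5)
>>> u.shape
(7, 5, 5)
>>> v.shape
(5, 5)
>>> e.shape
(19, 7)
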